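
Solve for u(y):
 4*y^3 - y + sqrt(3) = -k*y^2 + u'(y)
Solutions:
 u(y) = C1 + k*y^3/3 + y^4 - y^2/2 + sqrt(3)*y


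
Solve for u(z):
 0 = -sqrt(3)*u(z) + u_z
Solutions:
 u(z) = C1*exp(sqrt(3)*z)


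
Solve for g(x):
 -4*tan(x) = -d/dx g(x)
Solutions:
 g(x) = C1 - 4*log(cos(x))


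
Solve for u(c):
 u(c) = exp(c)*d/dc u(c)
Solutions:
 u(c) = C1*exp(-exp(-c))


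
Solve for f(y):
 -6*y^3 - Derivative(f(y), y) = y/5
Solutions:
 f(y) = C1 - 3*y^4/2 - y^2/10


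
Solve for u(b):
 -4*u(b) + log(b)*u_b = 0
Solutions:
 u(b) = C1*exp(4*li(b))


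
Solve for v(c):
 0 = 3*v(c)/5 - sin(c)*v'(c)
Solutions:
 v(c) = C1*(cos(c) - 1)^(3/10)/(cos(c) + 1)^(3/10)


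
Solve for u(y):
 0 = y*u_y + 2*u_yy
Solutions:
 u(y) = C1 + C2*erf(y/2)


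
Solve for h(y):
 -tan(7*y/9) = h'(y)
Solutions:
 h(y) = C1 + 9*log(cos(7*y/9))/7


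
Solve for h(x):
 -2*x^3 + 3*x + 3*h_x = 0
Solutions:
 h(x) = C1 + x^4/6 - x^2/2


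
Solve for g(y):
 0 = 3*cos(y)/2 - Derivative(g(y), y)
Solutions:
 g(y) = C1 + 3*sin(y)/2


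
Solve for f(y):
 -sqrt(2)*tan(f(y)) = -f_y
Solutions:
 f(y) = pi - asin(C1*exp(sqrt(2)*y))
 f(y) = asin(C1*exp(sqrt(2)*y))


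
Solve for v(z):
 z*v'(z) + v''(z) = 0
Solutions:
 v(z) = C1 + C2*erf(sqrt(2)*z/2)


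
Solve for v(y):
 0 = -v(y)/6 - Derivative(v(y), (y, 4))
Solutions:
 v(y) = (C1*sin(2^(1/4)*3^(3/4)*y/6) + C2*cos(2^(1/4)*3^(3/4)*y/6))*exp(-2^(1/4)*3^(3/4)*y/6) + (C3*sin(2^(1/4)*3^(3/4)*y/6) + C4*cos(2^(1/4)*3^(3/4)*y/6))*exp(2^(1/4)*3^(3/4)*y/6)


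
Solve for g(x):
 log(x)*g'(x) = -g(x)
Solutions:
 g(x) = C1*exp(-li(x))


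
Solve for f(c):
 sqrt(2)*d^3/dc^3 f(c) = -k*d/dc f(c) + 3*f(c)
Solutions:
 f(c) = C1*exp(c*(-2*2^(1/6)*3^(2/3)*k/(sqrt(6)*sqrt(2*sqrt(2)*k^3 + 243) + 27*sqrt(2))^(1/3) + 6^(1/3)*(sqrt(6)*sqrt(2*sqrt(2)*k^3 + 243) + 27*sqrt(2))^(1/3))/6) + C2*exp(c*(-2*sqrt(2)*k/((-6^(1/3) + 2^(1/3)*3^(5/6)*I)*(sqrt(6)*sqrt(2*sqrt(2)*k^3 + 243) + 27*sqrt(2))^(1/3)) - 6^(1/3)*(sqrt(6)*sqrt(2*sqrt(2)*k^3 + 243) + 27*sqrt(2))^(1/3)/12 + 2^(1/3)*3^(5/6)*I*(sqrt(6)*sqrt(2*sqrt(2)*k^3 + 243) + 27*sqrt(2))^(1/3)/12)) + C3*exp(c*(2*sqrt(2)*k/((6^(1/3) + 2^(1/3)*3^(5/6)*I)*(sqrt(6)*sqrt(2*sqrt(2)*k^3 + 243) + 27*sqrt(2))^(1/3)) - 6^(1/3)*(sqrt(6)*sqrt(2*sqrt(2)*k^3 + 243) + 27*sqrt(2))^(1/3)/12 - 2^(1/3)*3^(5/6)*I*(sqrt(6)*sqrt(2*sqrt(2)*k^3 + 243) + 27*sqrt(2))^(1/3)/12))


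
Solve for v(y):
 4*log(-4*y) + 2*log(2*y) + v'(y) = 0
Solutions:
 v(y) = C1 - 6*y*log(y) + 2*y*(-5*log(2) + 3 - 2*I*pi)


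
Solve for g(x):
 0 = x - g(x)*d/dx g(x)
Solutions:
 g(x) = -sqrt(C1 + x^2)
 g(x) = sqrt(C1 + x^2)


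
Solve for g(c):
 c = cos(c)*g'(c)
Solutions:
 g(c) = C1 + Integral(c/cos(c), c)


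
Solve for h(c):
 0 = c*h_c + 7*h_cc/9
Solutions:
 h(c) = C1 + C2*erf(3*sqrt(14)*c/14)


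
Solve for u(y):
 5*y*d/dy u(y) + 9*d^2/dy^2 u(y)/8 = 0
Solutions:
 u(y) = C1 + C2*erf(2*sqrt(5)*y/3)


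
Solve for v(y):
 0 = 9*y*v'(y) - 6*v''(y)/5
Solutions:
 v(y) = C1 + C2*erfi(sqrt(15)*y/2)


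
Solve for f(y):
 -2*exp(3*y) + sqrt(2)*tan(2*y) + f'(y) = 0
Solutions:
 f(y) = C1 + 2*exp(3*y)/3 + sqrt(2)*log(cos(2*y))/2


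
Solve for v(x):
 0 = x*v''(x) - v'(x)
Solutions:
 v(x) = C1 + C2*x^2


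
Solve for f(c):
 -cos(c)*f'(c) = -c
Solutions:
 f(c) = C1 + Integral(c/cos(c), c)


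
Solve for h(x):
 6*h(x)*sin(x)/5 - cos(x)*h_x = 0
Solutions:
 h(x) = C1/cos(x)^(6/5)


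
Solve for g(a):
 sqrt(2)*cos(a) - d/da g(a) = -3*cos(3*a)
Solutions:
 g(a) = C1 + sqrt(2)*sin(a) + sin(3*a)


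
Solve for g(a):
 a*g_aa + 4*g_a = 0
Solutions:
 g(a) = C1 + C2/a^3


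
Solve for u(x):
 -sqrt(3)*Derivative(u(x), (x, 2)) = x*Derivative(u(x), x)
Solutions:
 u(x) = C1 + C2*erf(sqrt(2)*3^(3/4)*x/6)


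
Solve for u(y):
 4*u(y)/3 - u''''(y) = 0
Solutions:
 u(y) = C1*exp(-sqrt(2)*3^(3/4)*y/3) + C2*exp(sqrt(2)*3^(3/4)*y/3) + C3*sin(sqrt(2)*3^(3/4)*y/3) + C4*cos(sqrt(2)*3^(3/4)*y/3)


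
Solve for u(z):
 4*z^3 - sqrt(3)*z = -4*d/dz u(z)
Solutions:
 u(z) = C1 - z^4/4 + sqrt(3)*z^2/8


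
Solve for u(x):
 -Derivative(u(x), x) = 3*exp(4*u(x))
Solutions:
 u(x) = log(-I*(1/(C1 + 12*x))^(1/4))
 u(x) = log(I*(1/(C1 + 12*x))^(1/4))
 u(x) = log(-(1/(C1 + 12*x))^(1/4))
 u(x) = log(1/(C1 + 12*x))/4


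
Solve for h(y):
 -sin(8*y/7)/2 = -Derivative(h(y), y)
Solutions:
 h(y) = C1 - 7*cos(8*y/7)/16


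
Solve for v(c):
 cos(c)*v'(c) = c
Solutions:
 v(c) = C1 + Integral(c/cos(c), c)


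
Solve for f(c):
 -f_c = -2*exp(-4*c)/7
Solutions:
 f(c) = C1 - exp(-4*c)/14


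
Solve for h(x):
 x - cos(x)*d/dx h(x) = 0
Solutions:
 h(x) = C1 + Integral(x/cos(x), x)


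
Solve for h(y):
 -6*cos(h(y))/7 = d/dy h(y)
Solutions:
 6*y/7 - log(sin(h(y)) - 1)/2 + log(sin(h(y)) + 1)/2 = C1


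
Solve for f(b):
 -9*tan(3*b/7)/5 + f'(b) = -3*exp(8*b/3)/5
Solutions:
 f(b) = C1 - 9*exp(8*b/3)/40 - 21*log(cos(3*b/7))/5


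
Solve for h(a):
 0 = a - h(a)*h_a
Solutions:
 h(a) = -sqrt(C1 + a^2)
 h(a) = sqrt(C1 + a^2)


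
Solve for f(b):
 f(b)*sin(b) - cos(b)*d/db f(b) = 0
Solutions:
 f(b) = C1/cos(b)


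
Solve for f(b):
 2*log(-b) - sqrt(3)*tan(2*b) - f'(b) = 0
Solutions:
 f(b) = C1 + 2*b*log(-b) - 2*b + sqrt(3)*log(cos(2*b))/2


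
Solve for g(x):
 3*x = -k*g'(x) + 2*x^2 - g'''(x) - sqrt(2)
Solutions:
 g(x) = C1 + C2*exp(-x*sqrt(-k)) + C3*exp(x*sqrt(-k)) + 2*x^3/(3*k) - 3*x^2/(2*k) - sqrt(2)*x/k - 4*x/k^2


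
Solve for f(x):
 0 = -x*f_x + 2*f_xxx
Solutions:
 f(x) = C1 + Integral(C2*airyai(2^(2/3)*x/2) + C3*airybi(2^(2/3)*x/2), x)


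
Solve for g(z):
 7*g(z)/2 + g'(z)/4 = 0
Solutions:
 g(z) = C1*exp(-14*z)


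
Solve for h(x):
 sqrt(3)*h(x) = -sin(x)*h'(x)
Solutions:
 h(x) = C1*(cos(x) + 1)^(sqrt(3)/2)/(cos(x) - 1)^(sqrt(3)/2)


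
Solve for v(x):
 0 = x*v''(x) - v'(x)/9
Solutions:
 v(x) = C1 + C2*x^(10/9)


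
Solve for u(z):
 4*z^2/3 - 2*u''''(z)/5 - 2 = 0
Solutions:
 u(z) = C1 + C2*z + C3*z^2 + C4*z^3 + z^6/108 - 5*z^4/24


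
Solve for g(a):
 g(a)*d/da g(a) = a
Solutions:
 g(a) = -sqrt(C1 + a^2)
 g(a) = sqrt(C1 + a^2)


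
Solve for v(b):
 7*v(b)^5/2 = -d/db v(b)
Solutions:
 v(b) = -I*(1/(C1 + 14*b))^(1/4)
 v(b) = I*(1/(C1 + 14*b))^(1/4)
 v(b) = -(1/(C1 + 14*b))^(1/4)
 v(b) = (1/(C1 + 14*b))^(1/4)


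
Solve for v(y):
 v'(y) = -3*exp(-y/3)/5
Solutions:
 v(y) = C1 + 9*exp(-y/3)/5


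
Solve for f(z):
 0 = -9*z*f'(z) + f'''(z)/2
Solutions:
 f(z) = C1 + Integral(C2*airyai(18^(1/3)*z) + C3*airybi(18^(1/3)*z), z)


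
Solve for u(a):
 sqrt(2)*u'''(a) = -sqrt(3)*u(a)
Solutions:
 u(a) = C3*exp(-2^(5/6)*3^(1/6)*a/2) + (C1*sin(2^(5/6)*3^(2/3)*a/4) + C2*cos(2^(5/6)*3^(2/3)*a/4))*exp(2^(5/6)*3^(1/6)*a/4)


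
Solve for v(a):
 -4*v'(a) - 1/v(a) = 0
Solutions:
 v(a) = -sqrt(C1 - 2*a)/2
 v(a) = sqrt(C1 - 2*a)/2


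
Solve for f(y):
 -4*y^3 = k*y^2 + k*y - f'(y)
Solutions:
 f(y) = C1 + k*y^3/3 + k*y^2/2 + y^4


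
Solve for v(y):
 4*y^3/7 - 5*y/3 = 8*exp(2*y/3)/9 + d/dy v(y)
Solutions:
 v(y) = C1 + y^4/7 - 5*y^2/6 - 4*exp(2*y/3)/3


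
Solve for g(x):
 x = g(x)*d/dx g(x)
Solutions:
 g(x) = -sqrt(C1 + x^2)
 g(x) = sqrt(C1 + x^2)


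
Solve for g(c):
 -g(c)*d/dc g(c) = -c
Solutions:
 g(c) = -sqrt(C1 + c^2)
 g(c) = sqrt(C1 + c^2)


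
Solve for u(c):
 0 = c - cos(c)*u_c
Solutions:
 u(c) = C1 + Integral(c/cos(c), c)


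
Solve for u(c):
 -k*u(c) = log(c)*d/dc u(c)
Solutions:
 u(c) = C1*exp(-k*li(c))


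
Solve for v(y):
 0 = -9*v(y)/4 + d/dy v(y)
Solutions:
 v(y) = C1*exp(9*y/4)


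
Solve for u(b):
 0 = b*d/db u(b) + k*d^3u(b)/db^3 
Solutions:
 u(b) = C1 + Integral(C2*airyai(b*(-1/k)^(1/3)) + C3*airybi(b*(-1/k)^(1/3)), b)


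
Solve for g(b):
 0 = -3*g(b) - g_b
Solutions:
 g(b) = C1*exp(-3*b)


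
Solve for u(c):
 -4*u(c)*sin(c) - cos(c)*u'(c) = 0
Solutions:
 u(c) = C1*cos(c)^4


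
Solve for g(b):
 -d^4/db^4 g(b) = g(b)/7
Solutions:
 g(b) = (C1*sin(sqrt(2)*7^(3/4)*b/14) + C2*cos(sqrt(2)*7^(3/4)*b/14))*exp(-sqrt(2)*7^(3/4)*b/14) + (C3*sin(sqrt(2)*7^(3/4)*b/14) + C4*cos(sqrt(2)*7^(3/4)*b/14))*exp(sqrt(2)*7^(3/4)*b/14)


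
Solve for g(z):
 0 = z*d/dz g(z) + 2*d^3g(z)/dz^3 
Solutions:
 g(z) = C1 + Integral(C2*airyai(-2^(2/3)*z/2) + C3*airybi(-2^(2/3)*z/2), z)


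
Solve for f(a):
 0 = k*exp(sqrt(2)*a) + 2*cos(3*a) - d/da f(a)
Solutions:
 f(a) = C1 + sqrt(2)*k*exp(sqrt(2)*a)/2 + 2*sin(3*a)/3


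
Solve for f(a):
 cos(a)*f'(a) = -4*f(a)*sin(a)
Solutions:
 f(a) = C1*cos(a)^4


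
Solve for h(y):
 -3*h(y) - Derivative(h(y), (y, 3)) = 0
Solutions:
 h(y) = C3*exp(-3^(1/3)*y) + (C1*sin(3^(5/6)*y/2) + C2*cos(3^(5/6)*y/2))*exp(3^(1/3)*y/2)


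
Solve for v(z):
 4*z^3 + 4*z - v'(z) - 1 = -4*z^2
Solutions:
 v(z) = C1 + z^4 + 4*z^3/3 + 2*z^2 - z


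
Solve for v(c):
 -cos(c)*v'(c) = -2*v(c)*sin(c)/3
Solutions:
 v(c) = C1/cos(c)^(2/3)


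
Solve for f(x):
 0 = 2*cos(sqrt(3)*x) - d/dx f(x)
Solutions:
 f(x) = C1 + 2*sqrt(3)*sin(sqrt(3)*x)/3


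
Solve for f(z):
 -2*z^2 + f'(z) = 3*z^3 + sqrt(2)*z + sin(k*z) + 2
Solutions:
 f(z) = C1 + 3*z^4/4 + 2*z^3/3 + sqrt(2)*z^2/2 + 2*z - cos(k*z)/k


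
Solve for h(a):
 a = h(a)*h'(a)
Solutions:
 h(a) = -sqrt(C1 + a^2)
 h(a) = sqrt(C1 + a^2)


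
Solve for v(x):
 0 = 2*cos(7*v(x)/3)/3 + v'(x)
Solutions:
 2*x/3 - 3*log(sin(7*v(x)/3) - 1)/14 + 3*log(sin(7*v(x)/3) + 1)/14 = C1


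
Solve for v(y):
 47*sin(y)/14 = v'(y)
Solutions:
 v(y) = C1 - 47*cos(y)/14


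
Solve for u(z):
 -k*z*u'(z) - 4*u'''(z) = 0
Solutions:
 u(z) = C1 + Integral(C2*airyai(2^(1/3)*z*(-k)^(1/3)/2) + C3*airybi(2^(1/3)*z*(-k)^(1/3)/2), z)


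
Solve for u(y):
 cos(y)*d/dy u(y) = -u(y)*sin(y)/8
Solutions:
 u(y) = C1*cos(y)^(1/8)


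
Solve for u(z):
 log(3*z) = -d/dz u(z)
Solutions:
 u(z) = C1 - z*log(z) - z*log(3) + z


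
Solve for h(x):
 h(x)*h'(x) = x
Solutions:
 h(x) = -sqrt(C1 + x^2)
 h(x) = sqrt(C1 + x^2)


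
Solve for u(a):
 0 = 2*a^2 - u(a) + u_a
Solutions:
 u(a) = C1*exp(a) + 2*a^2 + 4*a + 4


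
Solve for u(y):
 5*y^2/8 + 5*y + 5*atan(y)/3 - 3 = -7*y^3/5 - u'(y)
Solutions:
 u(y) = C1 - 7*y^4/20 - 5*y^3/24 - 5*y^2/2 - 5*y*atan(y)/3 + 3*y + 5*log(y^2 + 1)/6


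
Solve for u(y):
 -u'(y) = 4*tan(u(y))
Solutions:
 u(y) = pi - asin(C1*exp(-4*y))
 u(y) = asin(C1*exp(-4*y))


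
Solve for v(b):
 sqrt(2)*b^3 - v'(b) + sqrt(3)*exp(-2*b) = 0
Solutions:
 v(b) = C1 + sqrt(2)*b^4/4 - sqrt(3)*exp(-2*b)/2


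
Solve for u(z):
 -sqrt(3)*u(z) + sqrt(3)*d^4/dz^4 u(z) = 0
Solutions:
 u(z) = C1*exp(-z) + C2*exp(z) + C3*sin(z) + C4*cos(z)


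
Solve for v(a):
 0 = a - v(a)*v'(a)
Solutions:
 v(a) = -sqrt(C1 + a^2)
 v(a) = sqrt(C1 + a^2)


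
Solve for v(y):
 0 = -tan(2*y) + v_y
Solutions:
 v(y) = C1 - log(cos(2*y))/2


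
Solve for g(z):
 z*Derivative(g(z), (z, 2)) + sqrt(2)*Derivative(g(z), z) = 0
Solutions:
 g(z) = C1 + C2*z^(1 - sqrt(2))


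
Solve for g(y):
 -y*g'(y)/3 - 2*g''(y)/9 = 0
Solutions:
 g(y) = C1 + C2*erf(sqrt(3)*y/2)


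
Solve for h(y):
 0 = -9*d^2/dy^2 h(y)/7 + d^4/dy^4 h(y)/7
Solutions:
 h(y) = C1 + C2*y + C3*exp(-3*y) + C4*exp(3*y)


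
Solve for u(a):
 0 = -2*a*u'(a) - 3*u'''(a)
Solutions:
 u(a) = C1 + Integral(C2*airyai(-2^(1/3)*3^(2/3)*a/3) + C3*airybi(-2^(1/3)*3^(2/3)*a/3), a)


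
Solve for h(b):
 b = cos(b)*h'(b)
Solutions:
 h(b) = C1 + Integral(b/cos(b), b)


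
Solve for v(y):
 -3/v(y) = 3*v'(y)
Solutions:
 v(y) = -sqrt(C1 - 2*y)
 v(y) = sqrt(C1 - 2*y)


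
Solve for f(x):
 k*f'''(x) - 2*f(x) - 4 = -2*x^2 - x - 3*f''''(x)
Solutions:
 f(x) = C1*exp(x*(-k - sqrt(k^2 + 12*(-k^2 + sqrt(k^4 + 512))^(1/3) - 96/(-k^2 + sqrt(k^4 + 512))^(1/3)) + sqrt(2)*sqrt(k^3/sqrt(k^2 + 12*(-k^2 + sqrt(k^4 + 512))^(1/3) - 96/(-k^2 + sqrt(k^4 + 512))^(1/3)) + k^2 - 6*(-k^2 + sqrt(k^4 + 512))^(1/3) + 48/(-k^2 + sqrt(k^4 + 512))^(1/3)))/12) + C2*exp(x*(-k + sqrt(k^2 + 12*(-k^2 + sqrt(k^4 + 512))^(1/3) - 96/(-k^2 + sqrt(k^4 + 512))^(1/3)) - sqrt(2)*sqrt(-k^3/sqrt(k^2 + 12*(-k^2 + sqrt(k^4 + 512))^(1/3) - 96/(-k^2 + sqrt(k^4 + 512))^(1/3)) + k^2 - 6*(-k^2 + sqrt(k^4 + 512))^(1/3) + 48/(-k^2 + sqrt(k^4 + 512))^(1/3)))/12) + C3*exp(x*(-k + sqrt(k^2 + 12*(-k^2 + sqrt(k^4 + 512))^(1/3) - 96/(-k^2 + sqrt(k^4 + 512))^(1/3)) + sqrt(2)*sqrt(-k^3/sqrt(k^2 + 12*(-k^2 + sqrt(k^4 + 512))^(1/3) - 96/(-k^2 + sqrt(k^4 + 512))^(1/3)) + k^2 - 6*(-k^2 + sqrt(k^4 + 512))^(1/3) + 48/(-k^2 + sqrt(k^4 + 512))^(1/3)))/12) + C4*exp(-x*(k + sqrt(k^2 + 12*(-k^2 + sqrt(k^4 + 512))^(1/3) - 96/(-k^2 + sqrt(k^4 + 512))^(1/3)) + sqrt(2)*sqrt(k^3/sqrt(k^2 + 12*(-k^2 + sqrt(k^4 + 512))^(1/3) - 96/(-k^2 + sqrt(k^4 + 512))^(1/3)) + k^2 - 6*(-k^2 + sqrt(k^4 + 512))^(1/3) + 48/(-k^2 + sqrt(k^4 + 512))^(1/3)))/12) + x^2 + x/2 - 2


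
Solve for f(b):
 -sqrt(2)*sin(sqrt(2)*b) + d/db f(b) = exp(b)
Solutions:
 f(b) = C1 + exp(b) - cos(sqrt(2)*b)


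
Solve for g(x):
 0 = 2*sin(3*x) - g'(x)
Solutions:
 g(x) = C1 - 2*cos(3*x)/3


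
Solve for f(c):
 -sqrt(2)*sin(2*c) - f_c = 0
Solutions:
 f(c) = C1 + sqrt(2)*cos(2*c)/2


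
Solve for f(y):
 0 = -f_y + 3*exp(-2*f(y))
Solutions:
 f(y) = log(-sqrt(C1 + 6*y))
 f(y) = log(C1 + 6*y)/2


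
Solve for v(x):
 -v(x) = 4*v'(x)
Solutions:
 v(x) = C1*exp(-x/4)


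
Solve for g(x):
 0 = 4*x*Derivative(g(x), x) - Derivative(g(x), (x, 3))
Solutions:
 g(x) = C1 + Integral(C2*airyai(2^(2/3)*x) + C3*airybi(2^(2/3)*x), x)


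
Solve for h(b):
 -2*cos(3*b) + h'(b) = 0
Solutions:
 h(b) = C1 + 2*sin(3*b)/3


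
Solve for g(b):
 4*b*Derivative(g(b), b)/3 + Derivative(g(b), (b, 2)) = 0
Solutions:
 g(b) = C1 + C2*erf(sqrt(6)*b/3)


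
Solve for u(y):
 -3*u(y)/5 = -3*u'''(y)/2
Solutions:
 u(y) = C3*exp(2^(1/3)*5^(2/3)*y/5) + (C1*sin(2^(1/3)*sqrt(3)*5^(2/3)*y/10) + C2*cos(2^(1/3)*sqrt(3)*5^(2/3)*y/10))*exp(-2^(1/3)*5^(2/3)*y/10)


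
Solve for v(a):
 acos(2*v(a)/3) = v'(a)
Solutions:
 Integral(1/acos(2*_y/3), (_y, v(a))) = C1 + a


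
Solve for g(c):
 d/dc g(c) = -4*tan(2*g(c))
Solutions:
 g(c) = -asin(C1*exp(-8*c))/2 + pi/2
 g(c) = asin(C1*exp(-8*c))/2


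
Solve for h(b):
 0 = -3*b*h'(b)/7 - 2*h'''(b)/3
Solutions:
 h(b) = C1 + Integral(C2*airyai(-42^(2/3)*b/14) + C3*airybi(-42^(2/3)*b/14), b)


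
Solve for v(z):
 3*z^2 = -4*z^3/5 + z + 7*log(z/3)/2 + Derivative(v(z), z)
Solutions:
 v(z) = C1 + z^4/5 + z^3 - z^2/2 - 7*z*log(z)/2 + 7*z/2 + 7*z*log(3)/2


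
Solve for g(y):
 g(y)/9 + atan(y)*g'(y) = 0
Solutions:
 g(y) = C1*exp(-Integral(1/atan(y), y)/9)


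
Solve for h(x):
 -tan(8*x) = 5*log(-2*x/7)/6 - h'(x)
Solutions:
 h(x) = C1 + 5*x*log(-x)/6 - 5*x*log(7)/6 - 5*x/6 + 5*x*log(2)/6 - log(cos(8*x))/8


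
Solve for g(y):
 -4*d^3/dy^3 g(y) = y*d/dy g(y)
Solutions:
 g(y) = C1 + Integral(C2*airyai(-2^(1/3)*y/2) + C3*airybi(-2^(1/3)*y/2), y)


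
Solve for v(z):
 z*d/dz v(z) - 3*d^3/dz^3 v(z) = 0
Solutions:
 v(z) = C1 + Integral(C2*airyai(3^(2/3)*z/3) + C3*airybi(3^(2/3)*z/3), z)


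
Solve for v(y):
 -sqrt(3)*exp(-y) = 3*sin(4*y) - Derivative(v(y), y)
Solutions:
 v(y) = C1 - 3*cos(4*y)/4 - sqrt(3)*exp(-y)


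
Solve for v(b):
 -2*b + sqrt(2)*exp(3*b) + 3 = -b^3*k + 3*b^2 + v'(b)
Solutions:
 v(b) = C1 + b^4*k/4 - b^3 - b^2 + 3*b + sqrt(2)*exp(3*b)/3


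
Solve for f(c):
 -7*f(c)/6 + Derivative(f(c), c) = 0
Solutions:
 f(c) = C1*exp(7*c/6)


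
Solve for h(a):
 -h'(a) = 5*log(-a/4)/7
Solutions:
 h(a) = C1 - 5*a*log(-a)/7 + 5*a*(1 + 2*log(2))/7


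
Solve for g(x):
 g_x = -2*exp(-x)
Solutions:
 g(x) = C1 + 2*exp(-x)


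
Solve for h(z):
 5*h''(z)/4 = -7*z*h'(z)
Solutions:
 h(z) = C1 + C2*erf(sqrt(70)*z/5)


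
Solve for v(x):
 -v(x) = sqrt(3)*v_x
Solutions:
 v(x) = C1*exp(-sqrt(3)*x/3)


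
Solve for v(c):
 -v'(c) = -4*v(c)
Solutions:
 v(c) = C1*exp(4*c)


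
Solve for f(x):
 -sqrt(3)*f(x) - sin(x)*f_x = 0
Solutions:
 f(x) = C1*(cos(x) + 1)^(sqrt(3)/2)/(cos(x) - 1)^(sqrt(3)/2)


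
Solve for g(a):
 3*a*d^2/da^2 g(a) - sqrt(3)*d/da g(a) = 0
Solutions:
 g(a) = C1 + C2*a^(sqrt(3)/3 + 1)


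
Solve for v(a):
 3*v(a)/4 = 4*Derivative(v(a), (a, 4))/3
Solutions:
 v(a) = C1*exp(-sqrt(3)*a/2) + C2*exp(sqrt(3)*a/2) + C3*sin(sqrt(3)*a/2) + C4*cos(sqrt(3)*a/2)


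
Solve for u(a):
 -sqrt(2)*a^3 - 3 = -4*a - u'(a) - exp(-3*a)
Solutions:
 u(a) = C1 + sqrt(2)*a^4/4 - 2*a^2 + 3*a + exp(-3*a)/3


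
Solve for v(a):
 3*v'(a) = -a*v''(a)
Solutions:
 v(a) = C1 + C2/a^2


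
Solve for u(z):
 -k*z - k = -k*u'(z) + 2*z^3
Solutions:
 u(z) = C1 + z^2/2 + z + z^4/(2*k)


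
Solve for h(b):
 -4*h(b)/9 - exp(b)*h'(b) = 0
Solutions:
 h(b) = C1*exp(4*exp(-b)/9)


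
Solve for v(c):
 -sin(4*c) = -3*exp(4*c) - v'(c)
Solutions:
 v(c) = C1 - 3*exp(4*c)/4 - cos(4*c)/4


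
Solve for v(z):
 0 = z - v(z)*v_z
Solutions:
 v(z) = -sqrt(C1 + z^2)
 v(z) = sqrt(C1 + z^2)


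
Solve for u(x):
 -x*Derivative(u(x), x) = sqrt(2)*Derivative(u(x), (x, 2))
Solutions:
 u(x) = C1 + C2*erf(2^(1/4)*x/2)


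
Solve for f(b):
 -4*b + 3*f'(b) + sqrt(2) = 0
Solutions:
 f(b) = C1 + 2*b^2/3 - sqrt(2)*b/3


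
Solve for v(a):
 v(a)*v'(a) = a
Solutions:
 v(a) = -sqrt(C1 + a^2)
 v(a) = sqrt(C1 + a^2)


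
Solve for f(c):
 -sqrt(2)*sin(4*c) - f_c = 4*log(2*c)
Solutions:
 f(c) = C1 - 4*c*log(c) - 4*c*log(2) + 4*c + sqrt(2)*cos(4*c)/4


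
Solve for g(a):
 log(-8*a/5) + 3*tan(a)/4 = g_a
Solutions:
 g(a) = C1 + a*log(-a) - a*log(5) - a + 3*a*log(2) - 3*log(cos(a))/4


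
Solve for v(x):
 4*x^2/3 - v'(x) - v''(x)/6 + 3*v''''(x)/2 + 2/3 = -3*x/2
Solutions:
 v(x) = C1 + C2*exp(-3^(1/3)*x*(3^(1/3)/(sqrt(6558) + 81)^(1/3) + (sqrt(6558) + 81)^(1/3))/18)*sin(3^(1/6)*x*(-3^(2/3)*(sqrt(6558) + 81)^(1/3) + 3/(sqrt(6558) + 81)^(1/3))/18) + C3*exp(-3^(1/3)*x*(3^(1/3)/(sqrt(6558) + 81)^(1/3) + (sqrt(6558) + 81)^(1/3))/18)*cos(3^(1/6)*x*(-3^(2/3)*(sqrt(6558) + 81)^(1/3) + 3/(sqrt(6558) + 81)^(1/3))/18) + C4*exp(3^(1/3)*x*(3^(1/3)/(sqrt(6558) + 81)^(1/3) + (sqrt(6558) + 81)^(1/3))/9) + 4*x^3/9 + 19*x^2/36 + 53*x/108


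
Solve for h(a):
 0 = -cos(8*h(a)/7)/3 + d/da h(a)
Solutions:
 -a/3 - 7*log(sin(8*h(a)/7) - 1)/16 + 7*log(sin(8*h(a)/7) + 1)/16 = C1


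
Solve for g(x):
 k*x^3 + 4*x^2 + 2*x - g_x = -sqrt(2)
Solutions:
 g(x) = C1 + k*x^4/4 + 4*x^3/3 + x^2 + sqrt(2)*x


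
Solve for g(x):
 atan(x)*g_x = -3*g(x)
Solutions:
 g(x) = C1*exp(-3*Integral(1/atan(x), x))


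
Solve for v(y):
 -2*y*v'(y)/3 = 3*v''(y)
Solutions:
 v(y) = C1 + C2*erf(y/3)


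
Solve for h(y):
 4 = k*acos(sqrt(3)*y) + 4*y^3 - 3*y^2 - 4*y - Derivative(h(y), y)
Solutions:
 h(y) = C1 + k*(y*acos(sqrt(3)*y) - sqrt(3)*sqrt(1 - 3*y^2)/3) + y^4 - y^3 - 2*y^2 - 4*y


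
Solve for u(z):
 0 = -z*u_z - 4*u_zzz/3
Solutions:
 u(z) = C1 + Integral(C2*airyai(-6^(1/3)*z/2) + C3*airybi(-6^(1/3)*z/2), z)


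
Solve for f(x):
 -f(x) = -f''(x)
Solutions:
 f(x) = C1*exp(-x) + C2*exp(x)


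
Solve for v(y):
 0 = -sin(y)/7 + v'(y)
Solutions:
 v(y) = C1 - cos(y)/7


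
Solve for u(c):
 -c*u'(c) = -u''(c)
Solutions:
 u(c) = C1 + C2*erfi(sqrt(2)*c/2)


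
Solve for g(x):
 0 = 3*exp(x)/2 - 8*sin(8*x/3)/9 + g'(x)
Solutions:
 g(x) = C1 - 3*exp(x)/2 - cos(8*x/3)/3


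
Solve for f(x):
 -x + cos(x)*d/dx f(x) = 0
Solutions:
 f(x) = C1 + Integral(x/cos(x), x)


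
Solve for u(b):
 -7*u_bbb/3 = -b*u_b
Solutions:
 u(b) = C1 + Integral(C2*airyai(3^(1/3)*7^(2/3)*b/7) + C3*airybi(3^(1/3)*7^(2/3)*b/7), b)


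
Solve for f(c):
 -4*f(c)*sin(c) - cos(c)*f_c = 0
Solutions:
 f(c) = C1*cos(c)^4


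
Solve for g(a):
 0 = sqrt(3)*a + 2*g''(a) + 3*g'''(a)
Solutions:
 g(a) = C1 + C2*a + C3*exp(-2*a/3) - sqrt(3)*a^3/12 + 3*sqrt(3)*a^2/8


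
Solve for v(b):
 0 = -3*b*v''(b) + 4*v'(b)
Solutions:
 v(b) = C1 + C2*b^(7/3)


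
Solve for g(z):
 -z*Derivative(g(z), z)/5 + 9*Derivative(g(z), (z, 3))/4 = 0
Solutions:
 g(z) = C1 + Integral(C2*airyai(2^(2/3)*75^(1/3)*z/15) + C3*airybi(2^(2/3)*75^(1/3)*z/15), z)


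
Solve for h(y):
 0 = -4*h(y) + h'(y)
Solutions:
 h(y) = C1*exp(4*y)


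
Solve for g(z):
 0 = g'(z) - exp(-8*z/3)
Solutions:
 g(z) = C1 - 3*exp(-8*z/3)/8


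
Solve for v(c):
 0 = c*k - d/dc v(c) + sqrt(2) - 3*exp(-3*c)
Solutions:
 v(c) = C1 + c^2*k/2 + sqrt(2)*c + exp(-3*c)


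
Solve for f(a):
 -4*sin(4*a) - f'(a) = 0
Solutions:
 f(a) = C1 + cos(4*a)


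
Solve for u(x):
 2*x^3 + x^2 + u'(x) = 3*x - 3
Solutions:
 u(x) = C1 - x^4/2 - x^3/3 + 3*x^2/2 - 3*x


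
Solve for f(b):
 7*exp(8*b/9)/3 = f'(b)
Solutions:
 f(b) = C1 + 21*exp(8*b/9)/8


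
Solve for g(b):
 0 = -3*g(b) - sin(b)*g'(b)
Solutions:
 g(b) = C1*(cos(b) + 1)^(3/2)/(cos(b) - 1)^(3/2)


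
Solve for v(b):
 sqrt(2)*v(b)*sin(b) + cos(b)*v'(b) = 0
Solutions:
 v(b) = C1*cos(b)^(sqrt(2))


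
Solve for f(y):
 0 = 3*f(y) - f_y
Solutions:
 f(y) = C1*exp(3*y)


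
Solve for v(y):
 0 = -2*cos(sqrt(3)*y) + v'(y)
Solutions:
 v(y) = C1 + 2*sqrt(3)*sin(sqrt(3)*y)/3


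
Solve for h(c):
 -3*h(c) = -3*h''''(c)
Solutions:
 h(c) = C1*exp(-c) + C2*exp(c) + C3*sin(c) + C4*cos(c)


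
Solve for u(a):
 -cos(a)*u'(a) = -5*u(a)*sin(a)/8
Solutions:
 u(a) = C1/cos(a)^(5/8)


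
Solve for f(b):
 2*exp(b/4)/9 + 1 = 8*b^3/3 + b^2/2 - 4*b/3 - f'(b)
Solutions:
 f(b) = C1 + 2*b^4/3 + b^3/6 - 2*b^2/3 - b - 8*exp(b/4)/9


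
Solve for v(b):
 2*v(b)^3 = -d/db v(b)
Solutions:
 v(b) = -sqrt(2)*sqrt(-1/(C1 - 2*b))/2
 v(b) = sqrt(2)*sqrt(-1/(C1 - 2*b))/2


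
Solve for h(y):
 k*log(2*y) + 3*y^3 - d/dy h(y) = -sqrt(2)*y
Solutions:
 h(y) = C1 + k*y*log(y) - k*y + k*y*log(2) + 3*y^4/4 + sqrt(2)*y^2/2


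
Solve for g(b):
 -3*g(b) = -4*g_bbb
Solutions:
 g(b) = C3*exp(6^(1/3)*b/2) + (C1*sin(2^(1/3)*3^(5/6)*b/4) + C2*cos(2^(1/3)*3^(5/6)*b/4))*exp(-6^(1/3)*b/4)


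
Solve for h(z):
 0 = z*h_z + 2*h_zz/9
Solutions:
 h(z) = C1 + C2*erf(3*z/2)


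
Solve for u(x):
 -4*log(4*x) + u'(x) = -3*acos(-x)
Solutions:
 u(x) = C1 + 4*x*log(x) - 3*x*acos(-x) - 4*x + 8*x*log(2) - 3*sqrt(1 - x^2)


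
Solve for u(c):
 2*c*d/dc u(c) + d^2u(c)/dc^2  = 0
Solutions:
 u(c) = C1 + C2*erf(c)


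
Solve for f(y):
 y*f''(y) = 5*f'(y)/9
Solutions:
 f(y) = C1 + C2*y^(14/9)


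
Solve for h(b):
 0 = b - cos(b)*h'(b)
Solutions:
 h(b) = C1 + Integral(b/cos(b), b)


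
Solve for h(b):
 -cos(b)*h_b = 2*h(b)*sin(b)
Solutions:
 h(b) = C1*cos(b)^2


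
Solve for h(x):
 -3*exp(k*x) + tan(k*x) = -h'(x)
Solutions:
 h(x) = C1 + 3*Piecewise((exp(k*x)/k, Ne(k, 0)), (x, True)) - Piecewise((-log(cos(k*x))/k, Ne(k, 0)), (0, True))


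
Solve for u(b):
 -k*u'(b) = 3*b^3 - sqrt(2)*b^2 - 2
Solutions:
 u(b) = C1 - 3*b^4/(4*k) + sqrt(2)*b^3/(3*k) + 2*b/k


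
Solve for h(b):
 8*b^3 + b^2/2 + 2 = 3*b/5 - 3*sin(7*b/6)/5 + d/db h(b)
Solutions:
 h(b) = C1 + 2*b^4 + b^3/6 - 3*b^2/10 + 2*b - 18*cos(7*b/6)/35


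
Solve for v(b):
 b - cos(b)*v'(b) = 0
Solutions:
 v(b) = C1 + Integral(b/cos(b), b)


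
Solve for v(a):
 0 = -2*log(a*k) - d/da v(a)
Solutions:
 v(a) = C1 - 2*a*log(a*k) + 2*a


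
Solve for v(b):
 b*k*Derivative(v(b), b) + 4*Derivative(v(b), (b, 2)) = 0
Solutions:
 v(b) = Piecewise((-sqrt(2)*sqrt(pi)*C1*erf(sqrt(2)*b*sqrt(k)/4)/sqrt(k) - C2, (k > 0) | (k < 0)), (-C1*b - C2, True))


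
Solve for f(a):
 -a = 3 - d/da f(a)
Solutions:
 f(a) = C1 + a^2/2 + 3*a


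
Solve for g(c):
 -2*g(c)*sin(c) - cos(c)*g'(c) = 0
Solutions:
 g(c) = C1*cos(c)^2


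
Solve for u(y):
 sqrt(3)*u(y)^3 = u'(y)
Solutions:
 u(y) = -sqrt(2)*sqrt(-1/(C1 + sqrt(3)*y))/2
 u(y) = sqrt(2)*sqrt(-1/(C1 + sqrt(3)*y))/2


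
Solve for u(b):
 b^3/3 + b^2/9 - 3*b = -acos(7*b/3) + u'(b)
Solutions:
 u(b) = C1 + b^4/12 + b^3/27 - 3*b^2/2 + b*acos(7*b/3) - sqrt(9 - 49*b^2)/7


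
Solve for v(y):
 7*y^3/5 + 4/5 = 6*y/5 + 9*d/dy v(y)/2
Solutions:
 v(y) = C1 + 7*y^4/90 - 2*y^2/15 + 8*y/45


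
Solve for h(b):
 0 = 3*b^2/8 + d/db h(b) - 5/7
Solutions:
 h(b) = C1 - b^3/8 + 5*b/7


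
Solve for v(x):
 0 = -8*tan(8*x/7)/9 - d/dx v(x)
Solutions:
 v(x) = C1 + 7*log(cos(8*x/7))/9


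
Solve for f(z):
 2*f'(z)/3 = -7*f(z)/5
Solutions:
 f(z) = C1*exp(-21*z/10)


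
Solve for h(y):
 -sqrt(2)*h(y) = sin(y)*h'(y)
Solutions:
 h(y) = C1*(cos(y) + 1)^(sqrt(2)/2)/(cos(y) - 1)^(sqrt(2)/2)


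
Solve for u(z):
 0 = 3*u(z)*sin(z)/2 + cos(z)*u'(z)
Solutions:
 u(z) = C1*cos(z)^(3/2)


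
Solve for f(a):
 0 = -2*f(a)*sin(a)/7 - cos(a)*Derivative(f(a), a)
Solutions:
 f(a) = C1*cos(a)^(2/7)


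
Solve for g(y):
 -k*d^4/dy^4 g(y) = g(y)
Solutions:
 g(y) = C1*exp(-y*(-1/k)^(1/4)) + C2*exp(y*(-1/k)^(1/4)) + C3*exp(-I*y*(-1/k)^(1/4)) + C4*exp(I*y*(-1/k)^(1/4))


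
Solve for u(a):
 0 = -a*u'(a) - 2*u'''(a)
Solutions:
 u(a) = C1 + Integral(C2*airyai(-2^(2/3)*a/2) + C3*airybi(-2^(2/3)*a/2), a)


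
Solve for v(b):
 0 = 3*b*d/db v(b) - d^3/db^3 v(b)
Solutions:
 v(b) = C1 + Integral(C2*airyai(3^(1/3)*b) + C3*airybi(3^(1/3)*b), b)


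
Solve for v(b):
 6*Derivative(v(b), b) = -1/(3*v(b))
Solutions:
 v(b) = -sqrt(C1 - b)/3
 v(b) = sqrt(C1 - b)/3


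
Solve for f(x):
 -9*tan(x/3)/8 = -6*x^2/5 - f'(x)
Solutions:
 f(x) = C1 - 2*x^3/5 - 27*log(cos(x/3))/8


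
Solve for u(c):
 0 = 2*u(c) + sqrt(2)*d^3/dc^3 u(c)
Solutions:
 u(c) = C3*exp(-2^(1/6)*c) + (C1*sin(2^(1/6)*sqrt(3)*c/2) + C2*cos(2^(1/6)*sqrt(3)*c/2))*exp(2^(1/6)*c/2)


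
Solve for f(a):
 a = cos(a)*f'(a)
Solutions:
 f(a) = C1 + Integral(a/cos(a), a)


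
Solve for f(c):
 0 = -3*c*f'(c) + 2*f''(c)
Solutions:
 f(c) = C1 + C2*erfi(sqrt(3)*c/2)


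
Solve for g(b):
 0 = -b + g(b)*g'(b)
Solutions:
 g(b) = -sqrt(C1 + b^2)
 g(b) = sqrt(C1 + b^2)


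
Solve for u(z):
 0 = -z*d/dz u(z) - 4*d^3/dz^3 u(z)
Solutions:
 u(z) = C1 + Integral(C2*airyai(-2^(1/3)*z/2) + C3*airybi(-2^(1/3)*z/2), z)


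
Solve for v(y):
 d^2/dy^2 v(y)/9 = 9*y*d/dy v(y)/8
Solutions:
 v(y) = C1 + C2*erfi(9*y/4)


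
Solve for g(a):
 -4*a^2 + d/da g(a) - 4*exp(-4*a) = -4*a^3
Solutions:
 g(a) = C1 - a^4 + 4*a^3/3 - exp(-4*a)


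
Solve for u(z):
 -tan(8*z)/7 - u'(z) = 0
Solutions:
 u(z) = C1 + log(cos(8*z))/56


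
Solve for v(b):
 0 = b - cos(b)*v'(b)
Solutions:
 v(b) = C1 + Integral(b/cos(b), b)


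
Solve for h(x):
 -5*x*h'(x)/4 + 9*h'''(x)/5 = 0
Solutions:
 h(x) = C1 + Integral(C2*airyai(5^(2/3)*6^(1/3)*x/6) + C3*airybi(5^(2/3)*6^(1/3)*x/6), x)


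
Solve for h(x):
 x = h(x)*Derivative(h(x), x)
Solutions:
 h(x) = -sqrt(C1 + x^2)
 h(x) = sqrt(C1 + x^2)


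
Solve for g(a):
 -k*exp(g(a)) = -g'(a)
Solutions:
 g(a) = log(-1/(C1 + a*k))


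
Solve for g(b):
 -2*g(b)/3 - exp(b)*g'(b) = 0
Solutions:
 g(b) = C1*exp(2*exp(-b)/3)


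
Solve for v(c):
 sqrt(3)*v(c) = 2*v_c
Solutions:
 v(c) = C1*exp(sqrt(3)*c/2)


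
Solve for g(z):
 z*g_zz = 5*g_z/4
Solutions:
 g(z) = C1 + C2*z^(9/4)


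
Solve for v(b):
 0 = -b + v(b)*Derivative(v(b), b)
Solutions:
 v(b) = -sqrt(C1 + b^2)
 v(b) = sqrt(C1 + b^2)


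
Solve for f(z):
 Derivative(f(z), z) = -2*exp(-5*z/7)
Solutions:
 f(z) = C1 + 14*exp(-5*z/7)/5


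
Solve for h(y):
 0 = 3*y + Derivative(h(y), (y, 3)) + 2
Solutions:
 h(y) = C1 + C2*y + C3*y^2 - y^4/8 - y^3/3


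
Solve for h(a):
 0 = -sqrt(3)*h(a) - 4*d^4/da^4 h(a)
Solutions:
 h(a) = (C1*sin(3^(1/8)*a/2) + C2*cos(3^(1/8)*a/2))*exp(-3^(1/8)*a/2) + (C3*sin(3^(1/8)*a/2) + C4*cos(3^(1/8)*a/2))*exp(3^(1/8)*a/2)


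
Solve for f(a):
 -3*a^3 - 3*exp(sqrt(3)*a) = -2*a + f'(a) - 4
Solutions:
 f(a) = C1 - 3*a^4/4 + a^2 + 4*a - sqrt(3)*exp(sqrt(3)*a)


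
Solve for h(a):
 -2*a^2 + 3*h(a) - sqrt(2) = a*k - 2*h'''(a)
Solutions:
 h(a) = C3*exp(-2^(2/3)*3^(1/3)*a/2) + 2*a^2/3 + a*k/3 + (C1*sin(2^(2/3)*3^(5/6)*a/4) + C2*cos(2^(2/3)*3^(5/6)*a/4))*exp(2^(2/3)*3^(1/3)*a/4) + sqrt(2)/3


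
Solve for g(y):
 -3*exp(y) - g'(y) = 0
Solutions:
 g(y) = C1 - 3*exp(y)


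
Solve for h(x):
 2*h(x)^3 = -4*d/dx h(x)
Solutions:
 h(x) = -sqrt(-1/(C1 - x))
 h(x) = sqrt(-1/(C1 - x))


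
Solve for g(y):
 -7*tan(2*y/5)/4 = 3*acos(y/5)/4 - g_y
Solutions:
 g(y) = C1 + 3*y*acos(y/5)/4 - 3*sqrt(25 - y^2)/4 - 35*log(cos(2*y/5))/8


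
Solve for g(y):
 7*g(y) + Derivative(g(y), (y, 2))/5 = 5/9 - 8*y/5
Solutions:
 g(y) = C1*sin(sqrt(35)*y) + C2*cos(sqrt(35)*y) - 8*y/35 + 5/63


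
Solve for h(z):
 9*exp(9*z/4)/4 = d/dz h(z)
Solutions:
 h(z) = C1 + exp(9*z/4)


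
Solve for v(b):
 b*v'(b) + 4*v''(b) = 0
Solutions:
 v(b) = C1 + C2*erf(sqrt(2)*b/4)


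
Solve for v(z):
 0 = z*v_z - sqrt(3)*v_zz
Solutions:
 v(z) = C1 + C2*erfi(sqrt(2)*3^(3/4)*z/6)


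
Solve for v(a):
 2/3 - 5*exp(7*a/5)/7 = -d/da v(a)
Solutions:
 v(a) = C1 - 2*a/3 + 25*exp(7*a/5)/49


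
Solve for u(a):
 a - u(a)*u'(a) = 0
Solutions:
 u(a) = -sqrt(C1 + a^2)
 u(a) = sqrt(C1 + a^2)


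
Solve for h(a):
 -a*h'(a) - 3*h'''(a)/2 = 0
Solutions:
 h(a) = C1 + Integral(C2*airyai(-2^(1/3)*3^(2/3)*a/3) + C3*airybi(-2^(1/3)*3^(2/3)*a/3), a)


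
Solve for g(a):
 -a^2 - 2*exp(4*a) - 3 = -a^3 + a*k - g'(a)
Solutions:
 g(a) = C1 - a^4/4 + a^3/3 + a^2*k/2 + 3*a + exp(4*a)/2


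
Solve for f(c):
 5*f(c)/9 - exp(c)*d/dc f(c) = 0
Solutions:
 f(c) = C1*exp(-5*exp(-c)/9)


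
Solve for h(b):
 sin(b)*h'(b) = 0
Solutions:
 h(b) = C1


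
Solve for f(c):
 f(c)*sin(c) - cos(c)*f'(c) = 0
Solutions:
 f(c) = C1/cos(c)


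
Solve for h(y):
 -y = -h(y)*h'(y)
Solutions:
 h(y) = -sqrt(C1 + y^2)
 h(y) = sqrt(C1 + y^2)


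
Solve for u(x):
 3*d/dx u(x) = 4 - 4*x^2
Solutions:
 u(x) = C1 - 4*x^3/9 + 4*x/3


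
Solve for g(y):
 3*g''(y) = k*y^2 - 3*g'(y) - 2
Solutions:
 g(y) = C1 + C2*exp(-y) + k*y^3/9 - k*y^2/3 + 2*k*y/3 - 2*y/3


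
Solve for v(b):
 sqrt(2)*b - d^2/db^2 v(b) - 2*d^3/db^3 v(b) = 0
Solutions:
 v(b) = C1 + C2*b + C3*exp(-b/2) + sqrt(2)*b^3/6 - sqrt(2)*b^2


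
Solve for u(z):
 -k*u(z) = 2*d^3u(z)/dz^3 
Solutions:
 u(z) = C1*exp(2^(2/3)*z*(-k)^(1/3)/2) + C2*exp(2^(2/3)*z*(-k)^(1/3)*(-1 + sqrt(3)*I)/4) + C3*exp(-2^(2/3)*z*(-k)^(1/3)*(1 + sqrt(3)*I)/4)


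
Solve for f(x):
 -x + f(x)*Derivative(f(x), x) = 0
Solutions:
 f(x) = -sqrt(C1 + x^2)
 f(x) = sqrt(C1 + x^2)


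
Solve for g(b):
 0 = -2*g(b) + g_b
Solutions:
 g(b) = C1*exp(2*b)


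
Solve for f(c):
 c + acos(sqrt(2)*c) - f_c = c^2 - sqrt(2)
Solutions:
 f(c) = C1 - c^3/3 + c^2/2 + c*acos(sqrt(2)*c) + sqrt(2)*c - sqrt(2)*sqrt(1 - 2*c^2)/2


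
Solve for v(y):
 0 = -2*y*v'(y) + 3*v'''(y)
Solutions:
 v(y) = C1 + Integral(C2*airyai(2^(1/3)*3^(2/3)*y/3) + C3*airybi(2^(1/3)*3^(2/3)*y/3), y)


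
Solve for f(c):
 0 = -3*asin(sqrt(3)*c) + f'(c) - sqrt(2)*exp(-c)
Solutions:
 f(c) = C1 + 3*c*asin(sqrt(3)*c) + sqrt(3)*sqrt(1 - 3*c^2) - sqrt(2)*exp(-c)


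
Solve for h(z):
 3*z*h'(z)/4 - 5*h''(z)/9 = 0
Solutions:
 h(z) = C1 + C2*erfi(3*sqrt(30)*z/20)


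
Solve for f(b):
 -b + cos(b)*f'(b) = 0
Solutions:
 f(b) = C1 + Integral(b/cos(b), b)


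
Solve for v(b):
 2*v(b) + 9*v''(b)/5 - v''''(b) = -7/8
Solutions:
 v(b) = C1*exp(-sqrt(10)*b*sqrt(9 + sqrt(281))/10) + C2*exp(sqrt(10)*b*sqrt(9 + sqrt(281))/10) + C3*sin(sqrt(10)*b*sqrt(-9 + sqrt(281))/10) + C4*cos(sqrt(10)*b*sqrt(-9 + sqrt(281))/10) - 7/16


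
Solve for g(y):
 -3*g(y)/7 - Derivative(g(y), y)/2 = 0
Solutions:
 g(y) = C1*exp(-6*y/7)


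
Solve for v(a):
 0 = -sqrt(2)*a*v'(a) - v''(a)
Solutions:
 v(a) = C1 + C2*erf(2^(3/4)*a/2)


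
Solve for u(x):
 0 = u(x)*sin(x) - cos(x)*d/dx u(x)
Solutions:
 u(x) = C1/cos(x)


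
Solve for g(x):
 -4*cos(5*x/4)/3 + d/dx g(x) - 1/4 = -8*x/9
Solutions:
 g(x) = C1 - 4*x^2/9 + x/4 + 16*sin(5*x/4)/15


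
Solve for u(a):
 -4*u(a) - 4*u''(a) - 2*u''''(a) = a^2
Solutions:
 u(a) = -a^2/4 + (C1*sin(2^(1/4)*a*sqrt(sqrt(2) + 2)/2) + C2*cos(2^(1/4)*a*sqrt(sqrt(2) + 2)/2))*exp(-2^(1/4)*a*sqrt(2 - sqrt(2))/2) + (C3*sin(2^(1/4)*a*sqrt(sqrt(2) + 2)/2) + C4*cos(2^(1/4)*a*sqrt(sqrt(2) + 2)/2))*exp(2^(1/4)*a*sqrt(2 - sqrt(2))/2) + 1/2


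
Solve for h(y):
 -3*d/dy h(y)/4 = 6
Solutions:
 h(y) = C1 - 8*y


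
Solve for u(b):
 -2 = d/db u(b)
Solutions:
 u(b) = C1 - 2*b


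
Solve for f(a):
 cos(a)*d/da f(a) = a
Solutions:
 f(a) = C1 + Integral(a/cos(a), a)


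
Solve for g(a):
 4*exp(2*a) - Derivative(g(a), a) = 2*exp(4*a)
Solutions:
 g(a) = C1 - exp(4*a)/2 + 2*exp(2*a)


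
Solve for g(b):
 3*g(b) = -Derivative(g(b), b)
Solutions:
 g(b) = C1*exp(-3*b)


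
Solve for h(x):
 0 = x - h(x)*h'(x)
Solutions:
 h(x) = -sqrt(C1 + x^2)
 h(x) = sqrt(C1 + x^2)


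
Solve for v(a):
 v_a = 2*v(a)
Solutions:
 v(a) = C1*exp(2*a)


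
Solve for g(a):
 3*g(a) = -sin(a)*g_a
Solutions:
 g(a) = C1*(cos(a) + 1)^(3/2)/(cos(a) - 1)^(3/2)


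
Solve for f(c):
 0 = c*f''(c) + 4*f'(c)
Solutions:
 f(c) = C1 + C2/c^3


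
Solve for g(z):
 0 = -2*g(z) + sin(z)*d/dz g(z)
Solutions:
 g(z) = C1*(cos(z) - 1)/(cos(z) + 1)


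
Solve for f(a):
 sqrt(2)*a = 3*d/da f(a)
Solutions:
 f(a) = C1 + sqrt(2)*a^2/6


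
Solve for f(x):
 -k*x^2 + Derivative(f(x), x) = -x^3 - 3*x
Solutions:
 f(x) = C1 + k*x^3/3 - x^4/4 - 3*x^2/2


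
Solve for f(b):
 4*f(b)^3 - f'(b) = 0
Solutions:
 f(b) = -sqrt(2)*sqrt(-1/(C1 + 4*b))/2
 f(b) = sqrt(2)*sqrt(-1/(C1 + 4*b))/2


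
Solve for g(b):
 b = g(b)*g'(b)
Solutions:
 g(b) = -sqrt(C1 + b^2)
 g(b) = sqrt(C1 + b^2)


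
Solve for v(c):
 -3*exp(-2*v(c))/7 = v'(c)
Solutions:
 v(c) = log(-sqrt(C1 - 42*c)) - log(7)
 v(c) = log(C1 - 42*c)/2 - log(7)


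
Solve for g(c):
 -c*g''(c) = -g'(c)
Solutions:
 g(c) = C1 + C2*c^2


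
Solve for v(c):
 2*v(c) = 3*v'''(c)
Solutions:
 v(c) = C3*exp(2^(1/3)*3^(2/3)*c/3) + (C1*sin(2^(1/3)*3^(1/6)*c/2) + C2*cos(2^(1/3)*3^(1/6)*c/2))*exp(-2^(1/3)*3^(2/3)*c/6)


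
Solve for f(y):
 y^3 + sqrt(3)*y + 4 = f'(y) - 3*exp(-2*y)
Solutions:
 f(y) = C1 + y^4/4 + sqrt(3)*y^2/2 + 4*y - 3*exp(-2*y)/2


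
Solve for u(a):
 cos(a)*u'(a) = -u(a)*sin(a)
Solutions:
 u(a) = C1*cos(a)


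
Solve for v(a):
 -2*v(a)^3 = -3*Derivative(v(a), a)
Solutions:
 v(a) = -sqrt(6)*sqrt(-1/(C1 + 2*a))/2
 v(a) = sqrt(6)*sqrt(-1/(C1 + 2*a))/2


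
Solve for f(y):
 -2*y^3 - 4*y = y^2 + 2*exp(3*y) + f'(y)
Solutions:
 f(y) = C1 - y^4/2 - y^3/3 - 2*y^2 - 2*exp(3*y)/3


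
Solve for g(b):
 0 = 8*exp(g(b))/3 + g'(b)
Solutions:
 g(b) = log(1/(C1 + 8*b)) + log(3)


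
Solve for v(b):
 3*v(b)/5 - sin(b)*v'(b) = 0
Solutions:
 v(b) = C1*(cos(b) - 1)^(3/10)/(cos(b) + 1)^(3/10)


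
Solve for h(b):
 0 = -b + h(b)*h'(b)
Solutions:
 h(b) = -sqrt(C1 + b^2)
 h(b) = sqrt(C1 + b^2)


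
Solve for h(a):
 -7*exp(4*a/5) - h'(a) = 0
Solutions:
 h(a) = C1 - 35*exp(4*a/5)/4


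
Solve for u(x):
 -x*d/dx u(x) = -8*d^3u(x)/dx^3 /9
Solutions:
 u(x) = C1 + Integral(C2*airyai(3^(2/3)*x/2) + C3*airybi(3^(2/3)*x/2), x)


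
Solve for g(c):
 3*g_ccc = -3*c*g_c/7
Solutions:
 g(c) = C1 + Integral(C2*airyai(-7^(2/3)*c/7) + C3*airybi(-7^(2/3)*c/7), c)


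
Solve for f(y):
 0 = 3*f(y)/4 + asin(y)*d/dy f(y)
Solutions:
 f(y) = C1*exp(-3*Integral(1/asin(y), y)/4)


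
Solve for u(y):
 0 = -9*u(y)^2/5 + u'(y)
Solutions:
 u(y) = -5/(C1 + 9*y)


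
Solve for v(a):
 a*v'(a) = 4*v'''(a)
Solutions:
 v(a) = C1 + Integral(C2*airyai(2^(1/3)*a/2) + C3*airybi(2^(1/3)*a/2), a)


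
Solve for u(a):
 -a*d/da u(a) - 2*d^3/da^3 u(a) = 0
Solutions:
 u(a) = C1 + Integral(C2*airyai(-2^(2/3)*a/2) + C3*airybi(-2^(2/3)*a/2), a)


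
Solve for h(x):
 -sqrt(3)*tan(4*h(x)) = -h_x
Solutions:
 h(x) = -asin(C1*exp(4*sqrt(3)*x))/4 + pi/4
 h(x) = asin(C1*exp(4*sqrt(3)*x))/4


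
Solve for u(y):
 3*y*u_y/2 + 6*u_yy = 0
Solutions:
 u(y) = C1 + C2*erf(sqrt(2)*y/4)


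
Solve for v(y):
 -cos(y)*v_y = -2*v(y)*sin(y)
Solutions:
 v(y) = C1/cos(y)^2


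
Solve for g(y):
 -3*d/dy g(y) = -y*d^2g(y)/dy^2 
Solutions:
 g(y) = C1 + C2*y^4


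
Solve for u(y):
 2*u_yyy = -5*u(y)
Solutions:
 u(y) = C3*exp(-2^(2/3)*5^(1/3)*y/2) + (C1*sin(2^(2/3)*sqrt(3)*5^(1/3)*y/4) + C2*cos(2^(2/3)*sqrt(3)*5^(1/3)*y/4))*exp(2^(2/3)*5^(1/3)*y/4)


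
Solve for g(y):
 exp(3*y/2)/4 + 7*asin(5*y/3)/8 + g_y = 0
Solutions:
 g(y) = C1 - 7*y*asin(5*y/3)/8 - 7*sqrt(9 - 25*y^2)/40 - exp(3*y/2)/6


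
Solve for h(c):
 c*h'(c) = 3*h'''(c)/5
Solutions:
 h(c) = C1 + Integral(C2*airyai(3^(2/3)*5^(1/3)*c/3) + C3*airybi(3^(2/3)*5^(1/3)*c/3), c)


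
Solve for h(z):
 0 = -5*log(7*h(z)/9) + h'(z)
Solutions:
 Integral(1/(-log(_y) - log(7) + 2*log(3)), (_y, h(z)))/5 = C1 - z


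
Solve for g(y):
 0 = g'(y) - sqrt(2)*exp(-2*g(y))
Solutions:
 g(y) = log(-sqrt(C1 + 2*sqrt(2)*y))
 g(y) = log(C1 + 2*sqrt(2)*y)/2


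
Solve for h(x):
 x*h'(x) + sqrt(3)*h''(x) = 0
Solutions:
 h(x) = C1 + C2*erf(sqrt(2)*3^(3/4)*x/6)


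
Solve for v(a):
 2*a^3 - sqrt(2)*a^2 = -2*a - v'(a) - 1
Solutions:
 v(a) = C1 - a^4/2 + sqrt(2)*a^3/3 - a^2 - a


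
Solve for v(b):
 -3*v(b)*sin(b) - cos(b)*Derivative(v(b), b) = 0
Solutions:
 v(b) = C1*cos(b)^3


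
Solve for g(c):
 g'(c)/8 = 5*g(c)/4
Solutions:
 g(c) = C1*exp(10*c)


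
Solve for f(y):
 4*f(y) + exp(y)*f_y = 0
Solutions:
 f(y) = C1*exp(4*exp(-y))


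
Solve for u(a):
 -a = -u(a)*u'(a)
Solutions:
 u(a) = -sqrt(C1 + a^2)
 u(a) = sqrt(C1 + a^2)


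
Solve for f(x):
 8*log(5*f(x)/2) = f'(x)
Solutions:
 Integral(1/(-log(_y) - log(5) + log(2)), (_y, f(x)))/8 = C1 - x


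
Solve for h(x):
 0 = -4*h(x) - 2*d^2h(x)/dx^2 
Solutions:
 h(x) = C1*sin(sqrt(2)*x) + C2*cos(sqrt(2)*x)


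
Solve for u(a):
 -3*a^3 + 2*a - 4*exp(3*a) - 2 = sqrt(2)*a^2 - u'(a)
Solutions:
 u(a) = C1 + 3*a^4/4 + sqrt(2)*a^3/3 - a^2 + 2*a + 4*exp(3*a)/3


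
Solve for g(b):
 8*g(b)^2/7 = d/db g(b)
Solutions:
 g(b) = -7/(C1 + 8*b)


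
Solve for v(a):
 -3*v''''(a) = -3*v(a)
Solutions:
 v(a) = C1*exp(-a) + C2*exp(a) + C3*sin(a) + C4*cos(a)


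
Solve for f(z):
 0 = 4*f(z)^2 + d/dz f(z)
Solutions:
 f(z) = 1/(C1 + 4*z)


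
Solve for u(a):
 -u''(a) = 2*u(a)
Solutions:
 u(a) = C1*sin(sqrt(2)*a) + C2*cos(sqrt(2)*a)


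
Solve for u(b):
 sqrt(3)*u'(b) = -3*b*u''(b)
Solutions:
 u(b) = C1 + C2*b^(1 - sqrt(3)/3)


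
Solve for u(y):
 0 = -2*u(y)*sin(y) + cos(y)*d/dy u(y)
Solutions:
 u(y) = C1/cos(y)^2


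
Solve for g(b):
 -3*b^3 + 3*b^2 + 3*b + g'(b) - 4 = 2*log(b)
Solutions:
 g(b) = C1 + 3*b^4/4 - b^3 - 3*b^2/2 + 2*b*log(b) + 2*b


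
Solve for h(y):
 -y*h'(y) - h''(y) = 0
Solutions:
 h(y) = C1 + C2*erf(sqrt(2)*y/2)


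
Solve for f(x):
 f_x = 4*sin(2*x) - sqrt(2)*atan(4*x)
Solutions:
 f(x) = C1 - sqrt(2)*(x*atan(4*x) - log(16*x^2 + 1)/8) - 2*cos(2*x)


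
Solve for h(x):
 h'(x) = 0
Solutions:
 h(x) = C1


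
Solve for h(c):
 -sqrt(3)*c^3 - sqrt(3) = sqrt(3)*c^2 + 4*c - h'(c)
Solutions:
 h(c) = C1 + sqrt(3)*c^4/4 + sqrt(3)*c^3/3 + 2*c^2 + sqrt(3)*c


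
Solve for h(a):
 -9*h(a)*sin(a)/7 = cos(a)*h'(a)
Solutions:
 h(a) = C1*cos(a)^(9/7)
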